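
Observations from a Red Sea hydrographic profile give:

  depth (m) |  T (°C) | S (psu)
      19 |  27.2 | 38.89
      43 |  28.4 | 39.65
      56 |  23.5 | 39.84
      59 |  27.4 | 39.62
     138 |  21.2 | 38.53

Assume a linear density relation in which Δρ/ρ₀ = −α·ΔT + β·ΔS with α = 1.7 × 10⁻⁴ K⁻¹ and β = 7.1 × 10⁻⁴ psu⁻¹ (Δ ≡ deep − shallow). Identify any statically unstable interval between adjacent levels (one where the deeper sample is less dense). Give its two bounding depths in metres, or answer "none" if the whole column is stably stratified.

Evaluate Δρ/ρ₀ = −αΔT + βΔS across each adjacent pair:
  19–43 m: −αΔT+βΔS = −(1.7 × 10⁻⁴)(+1.2)+(7.1 × 10⁻⁴)(+0.76) = 3.4 × 10⁻⁴ → stable
  43–56 m: −αΔT+βΔS = −(1.7 × 10⁻⁴)(-4.9)+(7.1 × 10⁻⁴)(+0.19) = 9.7 × 10⁻⁴ → stable
  56–59 m: −αΔT+βΔS = −(1.7 × 10⁻⁴)(+3.9)+(7.1 × 10⁻⁴)(-0.22) = -8.2 × 10⁻⁴ → UNSTABLE
  59–138 m: −αΔT+βΔS = −(1.7 × 10⁻⁴)(-6.2)+(7.1 × 10⁻⁴)(-1.09) = 2.8 × 10⁻⁴ → stable
The 56–59 m interval has Δρ < 0: lighter water underlies denser water.

56–59 m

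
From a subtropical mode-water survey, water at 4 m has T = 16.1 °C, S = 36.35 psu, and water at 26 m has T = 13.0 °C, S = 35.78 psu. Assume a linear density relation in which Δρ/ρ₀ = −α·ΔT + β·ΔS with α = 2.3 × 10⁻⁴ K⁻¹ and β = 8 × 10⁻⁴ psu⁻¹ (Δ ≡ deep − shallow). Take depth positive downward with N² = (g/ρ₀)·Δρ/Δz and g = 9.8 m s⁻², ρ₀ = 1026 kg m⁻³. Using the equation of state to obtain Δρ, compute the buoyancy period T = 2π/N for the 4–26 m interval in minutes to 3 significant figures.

ΔT = -3.1 K, ΔS = -0.57 psu (deep − shallow).
Δρ/ρ₀ = −αΔT + βΔS = 7.13 × 10⁻⁴ − 4.56 × 10⁻⁴ = 2.57 × 10⁻⁴, so Δρ ≈ 0.2637 kg m⁻³.
N² = (g/ρ₀)·Δρ/Δz = g·(Δρ/ρ₀)/Δz = 9.8 × 2.57 × 10⁻⁴ / 22 = 1.1448 × 10⁻⁴ s⁻².
N = √(1.1448 × 10⁻⁴) = 0.010700 rad s⁻¹ → T = 2π/N = 587.21 s = 9.7868 min ≈ 9.79 min.

9.79 min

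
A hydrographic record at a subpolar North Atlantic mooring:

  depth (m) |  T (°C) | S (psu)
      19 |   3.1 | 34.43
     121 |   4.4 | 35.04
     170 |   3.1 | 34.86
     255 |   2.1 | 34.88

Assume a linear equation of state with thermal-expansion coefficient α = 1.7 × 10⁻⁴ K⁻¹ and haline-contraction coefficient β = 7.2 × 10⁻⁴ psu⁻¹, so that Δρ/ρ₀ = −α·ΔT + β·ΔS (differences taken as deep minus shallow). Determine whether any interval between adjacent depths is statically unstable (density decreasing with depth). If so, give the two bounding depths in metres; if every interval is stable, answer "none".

none

Evaluate Δρ/ρ₀ = −αΔT + βΔS across each adjacent pair:
  19–121 m: −αΔT+βΔS = −(1.7 × 10⁻⁴)(+1.3)+(7.2 × 10⁻⁴)(+0.61) = 2.2 × 10⁻⁴ → stable
  121–170 m: −αΔT+βΔS = −(1.7 × 10⁻⁴)(-1.3)+(7.2 × 10⁻⁴)(-0.18) = 9.1 × 10⁻⁵ → stable
  170–255 m: −αΔT+βΔS = −(1.7 × 10⁻⁴)(-1.0)+(7.2 × 10⁻⁴)(+0.02) = 1.8 × 10⁻⁴ → stable
Every interval has Δρ > 0: the column is stably stratified throughout.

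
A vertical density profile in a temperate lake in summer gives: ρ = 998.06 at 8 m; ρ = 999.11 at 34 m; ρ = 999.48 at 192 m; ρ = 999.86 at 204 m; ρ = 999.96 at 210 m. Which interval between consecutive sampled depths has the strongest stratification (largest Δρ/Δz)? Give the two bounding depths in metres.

Compute the density gradient over each adjacent pair:
  8–34 m: Δρ/Δz = 1.05/26 = 0.040 kg m⁻⁴
  34–192 m: Δρ/Δz = 0.37/158 = 2.3 × 10⁻³ kg m⁻⁴
  192–204 m: Δρ/Δz = 0.38/12 = 0.032 kg m⁻⁴
  204–210 m: Δρ/Δz = 0.10/6 = 0.017 kg m⁻⁴
The largest gradient is in the 8–34 m interval — the pycnocline.

8–34 m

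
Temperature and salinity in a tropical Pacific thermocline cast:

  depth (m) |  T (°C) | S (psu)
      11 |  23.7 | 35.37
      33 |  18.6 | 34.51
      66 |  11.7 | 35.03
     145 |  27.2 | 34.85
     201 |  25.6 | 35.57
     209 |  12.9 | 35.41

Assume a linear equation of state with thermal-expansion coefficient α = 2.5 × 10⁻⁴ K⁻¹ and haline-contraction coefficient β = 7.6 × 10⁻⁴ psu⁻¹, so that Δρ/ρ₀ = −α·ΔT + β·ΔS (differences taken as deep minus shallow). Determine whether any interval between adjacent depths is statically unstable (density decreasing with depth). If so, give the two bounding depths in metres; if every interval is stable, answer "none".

Evaluate Δρ/ρ₀ = −αΔT + βΔS across each adjacent pair:
  11–33 m: −αΔT+βΔS = −(2.5 × 10⁻⁴)(-5.1)+(7.6 × 10⁻⁴)(-0.86) = 6.2 × 10⁻⁴ → stable
  33–66 m: −αΔT+βΔS = −(2.5 × 10⁻⁴)(-6.9)+(7.6 × 10⁻⁴)(+0.52) = 2.1 × 10⁻³ → stable
  66–145 m: −αΔT+βΔS = −(2.5 × 10⁻⁴)(+15.5)+(7.6 × 10⁻⁴)(-0.18) = -4.0 × 10⁻³ → UNSTABLE
  145–201 m: −αΔT+βΔS = −(2.5 × 10⁻⁴)(-1.6)+(7.6 × 10⁻⁴)(+0.72) = 9.5 × 10⁻⁴ → stable
  201–209 m: −αΔT+βΔS = −(2.5 × 10⁻⁴)(-12.7)+(7.6 × 10⁻⁴)(-0.16) = 3.1 × 10⁻³ → stable
The 66–145 m interval has Δρ < 0: lighter water underlies denser water.

66–145 m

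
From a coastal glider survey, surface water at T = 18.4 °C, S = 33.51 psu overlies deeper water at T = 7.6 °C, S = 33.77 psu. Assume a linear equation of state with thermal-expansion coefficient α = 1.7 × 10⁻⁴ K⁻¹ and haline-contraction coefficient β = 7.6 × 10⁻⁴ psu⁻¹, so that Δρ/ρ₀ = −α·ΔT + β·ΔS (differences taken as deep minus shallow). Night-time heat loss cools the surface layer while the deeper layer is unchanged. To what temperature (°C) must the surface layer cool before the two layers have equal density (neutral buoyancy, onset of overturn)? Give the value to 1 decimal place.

Neutral buoyancy requires Δρ = 0, i.e. −α(T_deep − T_surf′) + β(S_deep − S_surf) = 0.
T_surf′ = T_deep − (β/α)·ΔS = 7.6 − (7.6 × 10⁻⁴/1.7 × 10⁻⁴)·(+0.26) = 6.438 °C.
Cooling required: 18.4 − (6.438) = 11.962 °C.

6.4 °C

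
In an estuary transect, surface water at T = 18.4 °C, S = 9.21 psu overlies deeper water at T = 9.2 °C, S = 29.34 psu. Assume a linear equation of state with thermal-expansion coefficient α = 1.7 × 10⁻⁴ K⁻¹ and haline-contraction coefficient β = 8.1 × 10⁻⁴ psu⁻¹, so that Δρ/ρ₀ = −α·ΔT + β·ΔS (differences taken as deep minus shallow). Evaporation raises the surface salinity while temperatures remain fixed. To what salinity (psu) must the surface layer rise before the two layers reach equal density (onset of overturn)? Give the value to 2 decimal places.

Neutral buoyancy requires −α(T_deep − T_surf) + β(S_deep − S_surf′) = 0.
S_surf′ = S_deep − (α/β)·ΔT = 29.34 − (1.7 × 10⁻⁴/8.1 × 10⁻⁴)·(-9.2) = 31.2709 psu.
Increase required: 31.2709 − 9.21 = 22.0609 psu.

31.27 psu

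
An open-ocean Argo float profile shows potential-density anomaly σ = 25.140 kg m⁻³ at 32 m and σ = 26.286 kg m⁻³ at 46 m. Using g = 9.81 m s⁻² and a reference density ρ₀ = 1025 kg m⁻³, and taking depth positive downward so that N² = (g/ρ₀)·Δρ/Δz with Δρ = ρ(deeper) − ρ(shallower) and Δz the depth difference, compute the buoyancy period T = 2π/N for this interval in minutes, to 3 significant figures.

Δρ = 1026.286 − 1025.140 = 1.146 kg m⁻³ over Δz = 46 − 32 = 14 m.
N² = (9.81/1025) × (1.146/14) = 7.8343 × 10⁻⁴ s⁻².
N = √(7.8343 × 10⁻⁴) = 0.027990 rad s⁻¹, so T = 2π/N = 224.48 s = 3.7413 min ≈ 3.74 min.

3.74 min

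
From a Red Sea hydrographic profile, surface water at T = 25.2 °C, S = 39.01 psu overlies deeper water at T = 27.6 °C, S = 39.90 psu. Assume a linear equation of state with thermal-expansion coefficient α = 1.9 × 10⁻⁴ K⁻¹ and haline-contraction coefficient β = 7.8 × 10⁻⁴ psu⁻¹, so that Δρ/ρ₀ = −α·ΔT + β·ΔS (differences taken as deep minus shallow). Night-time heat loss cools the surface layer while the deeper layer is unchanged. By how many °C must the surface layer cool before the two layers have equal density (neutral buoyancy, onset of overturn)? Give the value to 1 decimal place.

Neutral buoyancy requires Δρ = 0, i.e. −α(T_deep − T_surf′) + β(S_deep − S_surf) = 0.
T_surf′ = T_deep − (β/α)·ΔS = 27.6 − (7.8 × 10⁻⁴/1.9 × 10⁻⁴)·(+0.89) = 23.946 °C.
Cooling required: 25.2 − (23.946) = 1.254 °C.

1.3 °C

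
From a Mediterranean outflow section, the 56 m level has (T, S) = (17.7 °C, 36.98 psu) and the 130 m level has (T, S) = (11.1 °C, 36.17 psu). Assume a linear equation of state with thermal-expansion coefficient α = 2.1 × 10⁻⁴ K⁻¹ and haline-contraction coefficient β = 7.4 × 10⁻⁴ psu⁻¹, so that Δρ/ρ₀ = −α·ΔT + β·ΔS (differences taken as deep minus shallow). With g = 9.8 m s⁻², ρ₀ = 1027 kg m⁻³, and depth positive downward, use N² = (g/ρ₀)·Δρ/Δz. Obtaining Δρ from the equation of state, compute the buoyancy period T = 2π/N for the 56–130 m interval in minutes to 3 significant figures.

ΔT = -6.6 K, ΔS = -0.81 psu (deep − shallow).
Δρ/ρ₀ = −αΔT + βΔS = 1.386 × 10⁻³ − 5.994 × 10⁻⁴ = 7.866 × 10⁻⁴, so Δρ ≈ 0.8078 kg m⁻³.
N² = (g/ρ₀)·Δρ/Δz = g·(Δρ/ρ₀)/Δz = 9.8 × 7.866 × 10⁻⁴ / 74 = 1.0417 × 10⁻⁴ s⁻².
N = √(1.0417 × 10⁻⁴) = 0.010206 rad s⁻¹ → T = 2π/N = 615.64 s = 10.261 min ≈ 10.3 min.

10.3 min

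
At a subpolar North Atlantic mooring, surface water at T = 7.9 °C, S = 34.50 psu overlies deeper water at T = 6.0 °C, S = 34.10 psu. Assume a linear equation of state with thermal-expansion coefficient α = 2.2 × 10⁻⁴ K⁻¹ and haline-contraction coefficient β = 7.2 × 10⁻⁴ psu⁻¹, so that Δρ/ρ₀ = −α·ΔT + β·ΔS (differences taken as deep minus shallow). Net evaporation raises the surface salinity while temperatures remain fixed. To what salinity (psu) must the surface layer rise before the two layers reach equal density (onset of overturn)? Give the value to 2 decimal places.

Neutral buoyancy requires −α(T_deep − T_surf) + β(S_deep − S_surf′) = 0.
S_surf′ = S_deep − (α/β)·ΔT = 34.10 − (2.2 × 10⁻⁴/7.2 × 10⁻⁴)·(-1.9) = 34.6806 psu.
Increase required: 34.6806 − 34.50 = 0.1806 psu.

34.68 psu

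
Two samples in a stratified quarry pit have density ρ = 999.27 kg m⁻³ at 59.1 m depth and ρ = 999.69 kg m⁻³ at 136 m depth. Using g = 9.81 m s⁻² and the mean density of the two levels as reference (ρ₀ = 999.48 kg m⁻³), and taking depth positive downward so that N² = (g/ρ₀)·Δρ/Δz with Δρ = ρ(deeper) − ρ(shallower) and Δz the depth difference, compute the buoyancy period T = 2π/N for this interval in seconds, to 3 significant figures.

858 s

Δρ = 999.69 − 999.27 = 0.42 kg m⁻³ over Δz = 136 − 59.1 = 76.9 m.
N² = (9.81/999.48) × (0.42/76.9) = 5.3607 × 10⁻⁵ s⁻².
N = √(5.3607 × 10⁻⁵) = 7.3217 × 10⁻³ rad s⁻¹, so T = 2π/N = 858.16 s ≈ 858 s.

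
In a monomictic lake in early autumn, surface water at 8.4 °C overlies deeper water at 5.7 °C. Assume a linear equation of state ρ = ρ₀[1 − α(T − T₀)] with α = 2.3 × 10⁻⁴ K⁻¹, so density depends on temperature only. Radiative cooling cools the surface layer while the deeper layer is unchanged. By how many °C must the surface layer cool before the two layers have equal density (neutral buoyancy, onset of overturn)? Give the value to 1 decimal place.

2.7 °C

With temperature the only control, equal density requires T_surf′ = T_deep.
T_surf′ = 5.7 °C.
Cooling required: 8.4 − 5.7 = 2.7 °C.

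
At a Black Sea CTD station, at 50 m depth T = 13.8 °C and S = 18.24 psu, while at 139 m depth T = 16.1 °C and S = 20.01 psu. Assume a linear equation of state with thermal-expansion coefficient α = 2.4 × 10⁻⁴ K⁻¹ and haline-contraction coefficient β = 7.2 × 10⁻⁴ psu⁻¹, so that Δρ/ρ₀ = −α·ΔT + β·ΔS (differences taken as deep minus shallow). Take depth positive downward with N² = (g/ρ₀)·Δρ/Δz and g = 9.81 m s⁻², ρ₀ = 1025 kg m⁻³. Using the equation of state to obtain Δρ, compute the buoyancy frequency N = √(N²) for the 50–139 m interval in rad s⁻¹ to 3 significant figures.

8.92 × 10⁻³ rad s⁻¹

ΔT = +2.3 K, ΔS = +1.77 psu (deep − shallow).
Δρ/ρ₀ = −αΔT + βΔS = -5.52 × 10⁻⁴ + 1.2744 × 10⁻³ = 7.224 × 10⁻⁴, so Δρ ≈ 0.7405 kg m⁻³.
N² = (g/ρ₀)·Δρ/Δz = g·(Δρ/ρ₀)/Δz = 9.81 × 7.224 × 10⁻⁴ / 89 = 7.9626 × 10⁻⁵ s⁻².
N = √(7.9626 × 10⁻⁵) = 8.9233 × 10⁻³ rad s⁻¹ ≈ 8.92 × 10⁻³ rad s⁻¹.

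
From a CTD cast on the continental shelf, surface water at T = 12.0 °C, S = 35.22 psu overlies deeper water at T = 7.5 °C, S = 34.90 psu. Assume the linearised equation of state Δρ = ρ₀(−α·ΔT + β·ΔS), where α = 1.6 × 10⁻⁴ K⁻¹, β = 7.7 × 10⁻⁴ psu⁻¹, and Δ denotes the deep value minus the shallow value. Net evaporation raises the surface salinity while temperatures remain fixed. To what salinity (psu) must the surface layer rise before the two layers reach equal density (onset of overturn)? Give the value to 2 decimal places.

Neutral buoyancy requires −α(T_deep − T_surf) + β(S_deep − S_surf′) = 0.
S_surf′ = S_deep − (α/β)·ΔT = 34.90 − (1.6 × 10⁻⁴/7.7 × 10⁻⁴)·(-4.5) = 35.8351 psu.
Increase required: 35.8351 − 35.22 = 0.6151 psu.

35.84 psu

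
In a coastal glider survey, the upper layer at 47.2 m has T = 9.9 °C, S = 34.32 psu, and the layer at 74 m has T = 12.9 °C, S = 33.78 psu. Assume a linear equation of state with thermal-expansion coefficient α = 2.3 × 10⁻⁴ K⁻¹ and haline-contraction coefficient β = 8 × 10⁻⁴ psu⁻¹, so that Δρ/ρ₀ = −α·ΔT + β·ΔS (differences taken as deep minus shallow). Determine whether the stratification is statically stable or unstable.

ΔT = 12.9 − 9.9 = +3.0 K and ΔS = 33.78 − 34.32 = -0.54 psu (deep − shallow).
−αΔT = -6.90 × 10⁻⁴; βΔS = -4.32 × 10⁻⁴; sum Δρ/ρ₀ = -1.122 × 10⁻³.
Δρ/ρ₀ < 0, so Δρ < 0: deeper water is lighter → statically unstable; the column would overturn.

unstable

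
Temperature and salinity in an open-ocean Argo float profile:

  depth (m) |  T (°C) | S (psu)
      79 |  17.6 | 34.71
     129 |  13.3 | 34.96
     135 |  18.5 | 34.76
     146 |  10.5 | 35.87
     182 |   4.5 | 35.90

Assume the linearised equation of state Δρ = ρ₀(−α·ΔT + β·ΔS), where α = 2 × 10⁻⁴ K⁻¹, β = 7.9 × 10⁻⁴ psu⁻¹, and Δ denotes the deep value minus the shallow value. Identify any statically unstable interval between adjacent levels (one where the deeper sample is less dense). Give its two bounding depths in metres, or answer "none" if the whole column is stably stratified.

129–135 m

Evaluate Δρ/ρ₀ = −αΔT + βΔS across each adjacent pair:
  79–129 m: −αΔT+βΔS = −(2 × 10⁻⁴)(-4.3)+(7.9 × 10⁻⁴)(+0.25) = 1.1 × 10⁻³ → stable
  129–135 m: −αΔT+βΔS = −(2 × 10⁻⁴)(+5.2)+(7.9 × 10⁻⁴)(-0.20) = -1.2 × 10⁻³ → UNSTABLE
  135–146 m: −αΔT+βΔS = −(2 × 10⁻⁴)(-8.0)+(7.9 × 10⁻⁴)(+1.11) = 2.5 × 10⁻³ → stable
  146–182 m: −αΔT+βΔS = −(2 × 10⁻⁴)(-6.0)+(7.9 × 10⁻⁴)(+0.03) = 1.2 × 10⁻³ → stable
The 129–135 m interval has Δρ < 0: lighter water underlies denser water.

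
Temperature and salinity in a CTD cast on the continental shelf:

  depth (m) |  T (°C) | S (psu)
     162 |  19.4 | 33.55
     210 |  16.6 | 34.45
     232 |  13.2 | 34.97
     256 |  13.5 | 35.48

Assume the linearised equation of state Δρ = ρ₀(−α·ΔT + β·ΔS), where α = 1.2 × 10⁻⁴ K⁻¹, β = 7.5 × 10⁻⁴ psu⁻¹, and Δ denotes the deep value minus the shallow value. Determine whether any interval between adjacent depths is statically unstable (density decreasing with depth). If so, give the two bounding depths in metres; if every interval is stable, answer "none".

Evaluate Δρ/ρ₀ = −αΔT + βΔS across each adjacent pair:
  162–210 m: −αΔT+βΔS = −(1.2 × 10⁻⁴)(-2.8)+(7.5 × 10⁻⁴)(+0.90) = 1.0 × 10⁻³ → stable
  210–232 m: −αΔT+βΔS = −(1.2 × 10⁻⁴)(-3.4)+(7.5 × 10⁻⁴)(+0.52) = 8.0 × 10⁻⁴ → stable
  232–256 m: −αΔT+βΔS = −(1.2 × 10⁻⁴)(+0.3)+(7.5 × 10⁻⁴)(+0.51) = 3.5 × 10⁻⁴ → stable
Every interval has Δρ > 0: the column is stably stratified throughout.

none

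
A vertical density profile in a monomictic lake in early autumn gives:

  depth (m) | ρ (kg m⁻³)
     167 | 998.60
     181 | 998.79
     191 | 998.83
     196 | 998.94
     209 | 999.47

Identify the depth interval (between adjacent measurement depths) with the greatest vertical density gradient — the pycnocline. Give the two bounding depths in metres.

Compute the density gradient over each adjacent pair:
  167–181 m: Δρ/Δz = 0.19/14 = 0.014 kg m⁻⁴
  181–191 m: Δρ/Δz = 0.04/10 = 4.0 × 10⁻³ kg m⁻⁴
  191–196 m: Δρ/Δz = 0.11/5 = 0.022 kg m⁻⁴
  196–209 m: Δρ/Δz = 0.53/13 = 0.041 kg m⁻⁴
The largest gradient is in the 196–209 m interval — the pycnocline.

196–209 m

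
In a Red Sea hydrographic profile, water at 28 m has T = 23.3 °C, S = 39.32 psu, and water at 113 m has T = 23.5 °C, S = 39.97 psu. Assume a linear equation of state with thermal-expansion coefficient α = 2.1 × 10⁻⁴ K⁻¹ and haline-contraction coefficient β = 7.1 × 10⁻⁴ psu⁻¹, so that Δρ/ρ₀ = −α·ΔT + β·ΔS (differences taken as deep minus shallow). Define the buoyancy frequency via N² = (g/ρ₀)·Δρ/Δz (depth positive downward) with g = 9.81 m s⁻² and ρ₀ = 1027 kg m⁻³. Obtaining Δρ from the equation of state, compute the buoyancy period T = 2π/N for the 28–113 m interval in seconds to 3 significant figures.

903 s

ΔT = +0.2 K, ΔS = +0.65 psu (deep − shallow).
Δρ/ρ₀ = −αΔT + βΔS = -4.20 × 10⁻⁵ + 4.615 × 10⁻⁴ = 4.195 × 10⁻⁴, so Δρ ≈ 0.4308 kg m⁻³.
N² = (g/ρ₀)·Δρ/Δz = g·(Δρ/ρ₀)/Δz = 9.81 × 4.195 × 10⁻⁴ / 85 = 4.8415 × 10⁻⁵ s⁻².
N = √(4.8415 × 10⁻⁵) = 6.9581 × 10⁻³ rad s⁻¹ → T = 2π/N = 903.00 s ≈ 903 s.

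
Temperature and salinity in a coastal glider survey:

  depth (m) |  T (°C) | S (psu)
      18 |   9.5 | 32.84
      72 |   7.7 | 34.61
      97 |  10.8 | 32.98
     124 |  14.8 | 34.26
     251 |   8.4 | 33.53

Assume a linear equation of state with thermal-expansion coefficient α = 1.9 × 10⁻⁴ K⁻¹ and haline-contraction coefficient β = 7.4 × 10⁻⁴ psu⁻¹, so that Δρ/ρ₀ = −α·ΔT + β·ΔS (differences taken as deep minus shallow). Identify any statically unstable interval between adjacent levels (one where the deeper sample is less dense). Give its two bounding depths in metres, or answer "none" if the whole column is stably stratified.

72–97 m

Evaluate Δρ/ρ₀ = −αΔT + βΔS across each adjacent pair:
  18–72 m: −αΔT+βΔS = −(1.9 × 10⁻⁴)(-1.8)+(7.4 × 10⁻⁴)(+1.77) = 1.7 × 10⁻³ → stable
  72–97 m: −αΔT+βΔS = −(1.9 × 10⁻⁴)(+3.1)+(7.4 × 10⁻⁴)(-1.63) = -1.8 × 10⁻³ → UNSTABLE
  97–124 m: −αΔT+βΔS = −(1.9 × 10⁻⁴)(+4.0)+(7.4 × 10⁻⁴)(+1.28) = 1.9 × 10⁻⁴ → stable
  124–251 m: −αΔT+βΔS = −(1.9 × 10⁻⁴)(-6.4)+(7.4 × 10⁻⁴)(-0.73) = 6.8 × 10⁻⁴ → stable
The 72–97 m interval has Δρ < 0: lighter water underlies denser water.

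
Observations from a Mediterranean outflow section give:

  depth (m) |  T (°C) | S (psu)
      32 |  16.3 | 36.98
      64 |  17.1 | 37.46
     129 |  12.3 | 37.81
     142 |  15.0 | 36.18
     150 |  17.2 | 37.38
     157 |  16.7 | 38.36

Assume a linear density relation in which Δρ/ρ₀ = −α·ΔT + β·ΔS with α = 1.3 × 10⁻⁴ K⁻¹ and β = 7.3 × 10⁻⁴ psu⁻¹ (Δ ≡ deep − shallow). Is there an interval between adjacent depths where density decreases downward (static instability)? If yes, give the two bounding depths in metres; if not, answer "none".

129–142 m

Evaluate Δρ/ρ₀ = −αΔT + βΔS across each adjacent pair:
  32–64 m: −αΔT+βΔS = −(1.3 × 10⁻⁴)(+0.8)+(7.3 × 10⁻⁴)(+0.48) = 2.5 × 10⁻⁴ → stable
  64–129 m: −αΔT+βΔS = −(1.3 × 10⁻⁴)(-4.8)+(7.3 × 10⁻⁴)(+0.35) = 8.8 × 10⁻⁴ → stable
  129–142 m: −αΔT+βΔS = −(1.3 × 10⁻⁴)(+2.7)+(7.3 × 10⁻⁴)(-1.63) = -1.5 × 10⁻³ → UNSTABLE
  142–150 m: −αΔT+βΔS = −(1.3 × 10⁻⁴)(+2.2)+(7.3 × 10⁻⁴)(+1.20) = 5.9 × 10⁻⁴ → stable
  150–157 m: −αΔT+βΔS = −(1.3 × 10⁻⁴)(-0.5)+(7.3 × 10⁻⁴)(+0.98) = 7.8 × 10⁻⁴ → stable
The 129–142 m interval has Δρ < 0: lighter water underlies denser water.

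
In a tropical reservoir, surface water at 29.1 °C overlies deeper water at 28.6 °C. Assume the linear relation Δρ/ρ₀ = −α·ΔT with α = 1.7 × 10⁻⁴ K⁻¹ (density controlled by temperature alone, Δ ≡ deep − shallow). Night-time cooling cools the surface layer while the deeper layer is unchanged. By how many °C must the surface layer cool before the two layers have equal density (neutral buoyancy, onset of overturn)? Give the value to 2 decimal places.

With temperature the only control, equal density requires T_surf′ = T_deep.
T_surf′ = 28.6 °C.
Cooling required: 29.1 − 28.6 = 0.50 °C.

0.50 °C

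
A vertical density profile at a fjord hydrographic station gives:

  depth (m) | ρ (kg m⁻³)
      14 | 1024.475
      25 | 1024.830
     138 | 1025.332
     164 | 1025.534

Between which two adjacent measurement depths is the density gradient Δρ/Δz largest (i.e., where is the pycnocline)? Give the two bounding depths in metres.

Compute the density gradient over each adjacent pair:
  14–25 m: Δρ/Δz = 0.355/11 = 0.032 kg m⁻⁴
  25–138 m: Δρ/Δz = 0.502/113 = 4.4 × 10⁻³ kg m⁻⁴
  138–164 m: Δρ/Δz = 0.202/26 = 7.8 × 10⁻³ kg m⁻⁴
The largest gradient is in the 14–25 m interval — the pycnocline.

14–25 m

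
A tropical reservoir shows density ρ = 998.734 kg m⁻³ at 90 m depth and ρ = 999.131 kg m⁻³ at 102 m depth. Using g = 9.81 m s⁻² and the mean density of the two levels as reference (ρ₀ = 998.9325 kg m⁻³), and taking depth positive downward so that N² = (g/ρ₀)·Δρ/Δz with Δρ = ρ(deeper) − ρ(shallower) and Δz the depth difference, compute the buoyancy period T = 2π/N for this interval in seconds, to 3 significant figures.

349 s

Δρ = 999.131 − 998.734 = 0.397 kg m⁻³ over Δz = 102 − 90 = 12 m.
N² = (9.81/998.9325) × (0.397/12) = 3.2489 × 10⁻⁴ s⁻².
N = √(3.2489 × 10⁻⁴) = 0.018025 rad s⁻¹, so T = 2π/N = 348.58 s ≈ 349 s.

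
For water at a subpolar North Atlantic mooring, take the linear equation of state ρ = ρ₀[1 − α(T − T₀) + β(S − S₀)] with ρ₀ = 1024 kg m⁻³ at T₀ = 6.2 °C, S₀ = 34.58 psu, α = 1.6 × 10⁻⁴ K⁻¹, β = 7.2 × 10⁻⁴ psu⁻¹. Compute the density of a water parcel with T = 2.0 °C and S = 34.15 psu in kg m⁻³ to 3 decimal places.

T − T₀ = -4.2 K, S − S₀ = -0.43 psu.
Bracket = 1 − α·(-4.2) + β·(-0.43) = 1 + (3.624 × 10⁻⁴) = 1.0003624.
ρ = 1024 × 1.0003624 = 1024.371 kg m⁻³.

1024.371 kg m⁻³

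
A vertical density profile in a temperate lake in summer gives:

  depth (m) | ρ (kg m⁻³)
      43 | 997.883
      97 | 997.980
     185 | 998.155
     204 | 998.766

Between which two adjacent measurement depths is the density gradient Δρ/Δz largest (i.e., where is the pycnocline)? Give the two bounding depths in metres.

185–204 m

Compute the density gradient over each adjacent pair:
  43–97 m: Δρ/Δz = 0.097/54 = 1.8 × 10⁻³ kg m⁻⁴
  97–185 m: Δρ/Δz = 0.175/88 = 2.0 × 10⁻³ kg m⁻⁴
  185–204 m: Δρ/Δz = 0.611/19 = 0.032 kg m⁻⁴
The largest gradient is in the 185–204 m interval — the pycnocline.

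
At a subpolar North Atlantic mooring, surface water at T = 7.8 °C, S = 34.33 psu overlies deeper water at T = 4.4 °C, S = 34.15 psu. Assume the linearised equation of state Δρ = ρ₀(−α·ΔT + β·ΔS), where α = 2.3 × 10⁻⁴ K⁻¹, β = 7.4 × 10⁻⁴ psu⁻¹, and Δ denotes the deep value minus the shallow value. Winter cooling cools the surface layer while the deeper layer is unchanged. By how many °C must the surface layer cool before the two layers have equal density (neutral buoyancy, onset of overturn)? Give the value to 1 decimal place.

2.8 °C

Neutral buoyancy requires Δρ = 0, i.e. −α(T_deep − T_surf′) + β(S_deep − S_surf) = 0.
T_surf′ = T_deep − (β/α)·ΔS = 4.4 − (7.4 × 10⁻⁴/2.3 × 10⁻⁴)·(-0.18) = 4.979 °C.
Cooling required: 7.8 − (4.979) = 2.821 °C.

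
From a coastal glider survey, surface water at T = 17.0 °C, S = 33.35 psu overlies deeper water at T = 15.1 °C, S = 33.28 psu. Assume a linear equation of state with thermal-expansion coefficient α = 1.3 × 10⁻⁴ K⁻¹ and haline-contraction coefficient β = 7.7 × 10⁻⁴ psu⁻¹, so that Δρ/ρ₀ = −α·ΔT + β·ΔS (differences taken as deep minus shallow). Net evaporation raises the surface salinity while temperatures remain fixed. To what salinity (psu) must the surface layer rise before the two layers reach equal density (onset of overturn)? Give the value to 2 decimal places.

Neutral buoyancy requires −α(T_deep − T_surf) + β(S_deep − S_surf′) = 0.
S_surf′ = S_deep − (α/β)·ΔT = 33.28 − (1.3 × 10⁻⁴/7.7 × 10⁻⁴)·(-1.9) = 33.6008 psu.
Increase required: 33.6008 − 33.35 = 0.2508 psu.

33.60 psu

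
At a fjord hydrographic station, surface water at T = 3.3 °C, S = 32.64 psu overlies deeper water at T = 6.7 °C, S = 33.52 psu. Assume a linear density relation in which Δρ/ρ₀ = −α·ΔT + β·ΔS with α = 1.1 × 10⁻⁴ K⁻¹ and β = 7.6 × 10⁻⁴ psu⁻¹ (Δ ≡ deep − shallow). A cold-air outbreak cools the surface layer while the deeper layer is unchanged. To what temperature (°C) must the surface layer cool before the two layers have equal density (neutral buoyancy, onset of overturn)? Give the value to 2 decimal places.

Neutral buoyancy requires Δρ = 0, i.e. −α(T_deep − T_surf′) + β(S_deep − S_surf) = 0.
T_surf′ = T_deep − (β/α)·ΔS = 6.7 − (7.6 × 10⁻⁴/1.1 × 10⁻⁴)·(+0.88) = 0.6200 °C.
Cooling required: 3.3 − (0.6200) = 2.6800 °C.

0.62 °C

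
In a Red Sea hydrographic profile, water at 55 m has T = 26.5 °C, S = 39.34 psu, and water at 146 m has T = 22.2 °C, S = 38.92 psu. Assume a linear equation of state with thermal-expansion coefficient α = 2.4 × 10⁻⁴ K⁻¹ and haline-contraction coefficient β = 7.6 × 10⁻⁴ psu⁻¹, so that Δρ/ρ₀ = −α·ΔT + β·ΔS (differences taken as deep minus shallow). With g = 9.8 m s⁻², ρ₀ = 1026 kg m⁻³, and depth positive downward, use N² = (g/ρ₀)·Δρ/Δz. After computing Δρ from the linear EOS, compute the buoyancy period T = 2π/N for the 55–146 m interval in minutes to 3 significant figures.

12.0 min

ΔT = -4.3 K, ΔS = -0.42 psu (deep − shallow).
Δρ/ρ₀ = −αΔT + βΔS = 1.032 × 10⁻³ − 3.192 × 10⁻⁴ = 7.128 × 10⁻⁴, so Δρ ≈ 0.7313 kg m⁻³.
N² = (g/ρ₀)·Δρ/Δz = g·(Δρ/ρ₀)/Δz = 9.8 × 7.128 × 10⁻⁴ / 91 = 7.6763 × 10⁻⁵ s⁻².
N = √(7.6763 × 10⁻⁵) = 8.7614 × 10⁻³ rad s⁻¹ → T = 2π/N = 717.14 s = 11.952 min ≈ 12.0 min.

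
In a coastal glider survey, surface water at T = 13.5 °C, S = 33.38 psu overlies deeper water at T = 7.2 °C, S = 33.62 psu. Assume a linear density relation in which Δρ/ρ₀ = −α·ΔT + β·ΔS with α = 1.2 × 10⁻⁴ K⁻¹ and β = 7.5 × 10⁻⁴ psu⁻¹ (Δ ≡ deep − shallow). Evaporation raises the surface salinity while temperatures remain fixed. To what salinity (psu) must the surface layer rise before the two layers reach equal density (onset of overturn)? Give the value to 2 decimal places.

Neutral buoyancy requires −α(T_deep − T_surf) + β(S_deep − S_surf′) = 0.
S_surf′ = S_deep − (α/β)·ΔT = 33.62 − (1.2 × 10⁻⁴/7.5 × 10⁻⁴)·(-6.3) = 34.6280 psu.
Increase required: 34.6280 − 33.38 = 1.2480 psu.

34.63 psu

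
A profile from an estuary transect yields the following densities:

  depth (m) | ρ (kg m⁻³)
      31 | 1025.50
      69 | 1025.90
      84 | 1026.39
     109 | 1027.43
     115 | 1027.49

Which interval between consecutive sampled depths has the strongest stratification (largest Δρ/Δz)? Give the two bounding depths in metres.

Compute the density gradient over each adjacent pair:
  31–69 m: Δρ/Δz = 0.40/38 = 0.011 kg m⁻⁴
  69–84 m: Δρ/Δz = 0.49/15 = 0.033 kg m⁻⁴
  84–109 m: Δρ/Δz = 1.04/25 = 0.042 kg m⁻⁴
  109–115 m: Δρ/Δz = 0.06/6 = 0.010 kg m⁻⁴
The largest gradient is in the 84–109 m interval — the pycnocline.

84–109 m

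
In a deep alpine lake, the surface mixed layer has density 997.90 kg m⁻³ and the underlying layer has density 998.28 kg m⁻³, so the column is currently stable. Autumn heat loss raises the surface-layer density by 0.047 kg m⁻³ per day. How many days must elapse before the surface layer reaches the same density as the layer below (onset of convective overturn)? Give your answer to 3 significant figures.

Density deficit of the surface layer: 998.28 − 997.90 = 0.38 kg m⁻³.
Required change = 0.38 / 0.047 = 8.09 days.

8.09 days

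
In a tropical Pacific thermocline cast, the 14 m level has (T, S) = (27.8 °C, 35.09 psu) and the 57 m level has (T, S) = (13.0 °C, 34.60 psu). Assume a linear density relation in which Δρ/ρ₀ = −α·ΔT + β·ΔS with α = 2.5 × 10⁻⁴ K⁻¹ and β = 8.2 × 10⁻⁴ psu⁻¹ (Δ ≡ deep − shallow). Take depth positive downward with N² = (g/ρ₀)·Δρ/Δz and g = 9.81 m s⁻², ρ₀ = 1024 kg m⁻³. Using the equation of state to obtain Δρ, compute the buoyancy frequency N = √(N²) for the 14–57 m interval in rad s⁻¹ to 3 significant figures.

ΔT = -14.8 K, ΔS = -0.49 psu (deep − shallow).
Δρ/ρ₀ = −αΔT + βΔS = 3.70 × 10⁻³ − 4.018 × 10⁻⁴ = 3.2982 × 10⁻³, so Δρ ≈ 3.377 kg m⁻³.
N² = (g/ρ₀)·Δρ/Δz = g·(Δρ/ρ₀)/Δz = 9.81 × 3.2982 × 10⁻³ / 43 = 7.5245 × 10⁻⁴ s⁻².
N = √(7.5245 × 10⁻⁴) = 0.027431 rad s⁻¹ ≈ 0.0274 rad s⁻¹.

0.0274 rad s⁻¹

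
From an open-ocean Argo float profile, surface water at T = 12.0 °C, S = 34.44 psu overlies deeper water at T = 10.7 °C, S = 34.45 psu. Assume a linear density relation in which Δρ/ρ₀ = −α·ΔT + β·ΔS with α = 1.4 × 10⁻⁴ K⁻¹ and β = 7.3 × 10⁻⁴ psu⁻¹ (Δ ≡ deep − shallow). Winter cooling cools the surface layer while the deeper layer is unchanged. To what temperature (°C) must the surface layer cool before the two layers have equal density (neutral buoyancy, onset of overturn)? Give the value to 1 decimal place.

Neutral buoyancy requires Δρ = 0, i.e. −α(T_deep − T_surf′) + β(S_deep − S_surf) = 0.
T_surf′ = T_deep − (β/α)·ΔS = 10.7 − (7.3 × 10⁻⁴/1.4 × 10⁻⁴)·(+0.01) = 10.648 °C.
Cooling required: 12.0 − (10.648) = 1.352 °C.

10.6 °C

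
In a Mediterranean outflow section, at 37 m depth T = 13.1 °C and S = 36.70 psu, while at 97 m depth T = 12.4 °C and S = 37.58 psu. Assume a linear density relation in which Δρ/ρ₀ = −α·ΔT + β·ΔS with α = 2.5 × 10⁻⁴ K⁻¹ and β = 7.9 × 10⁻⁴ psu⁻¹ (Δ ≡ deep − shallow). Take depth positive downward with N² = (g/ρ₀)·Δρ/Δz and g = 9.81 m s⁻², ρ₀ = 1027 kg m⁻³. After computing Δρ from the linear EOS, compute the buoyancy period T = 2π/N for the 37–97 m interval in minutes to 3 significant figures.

ΔT = -0.7 K, ΔS = +0.88 psu (deep − shallow).
Δρ/ρ₀ = −αΔT + βΔS = 1.75 × 10⁻⁴ + 6.952 × 10⁻⁴ = 8.702 × 10⁻⁴, so Δρ ≈ 0.8937 kg m⁻³.
N² = (g/ρ₀)·Δρ/Δz = g·(Δρ/ρ₀)/Δz = 9.81 × 8.702 × 10⁻⁴ / 60 = 1.4228 × 10⁻⁴ s⁻².
N = √(1.4228 × 10⁻⁴) = 0.011928 rad s⁻¹ → T = 2π/N = 526.76 s = 8.7793 min ≈ 8.78 min.

8.78 min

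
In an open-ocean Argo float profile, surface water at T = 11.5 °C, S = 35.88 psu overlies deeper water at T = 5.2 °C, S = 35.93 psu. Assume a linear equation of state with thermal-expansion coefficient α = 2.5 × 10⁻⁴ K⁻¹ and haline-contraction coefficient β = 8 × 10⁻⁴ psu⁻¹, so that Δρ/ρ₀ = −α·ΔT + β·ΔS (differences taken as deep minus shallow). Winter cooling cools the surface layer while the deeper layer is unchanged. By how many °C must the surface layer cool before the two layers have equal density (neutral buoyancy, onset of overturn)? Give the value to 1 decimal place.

6.5 °C

Neutral buoyancy requires Δρ = 0, i.e. −α(T_deep − T_surf′) + β(S_deep − S_surf) = 0.
T_surf′ = T_deep − (β/α)·ΔS = 5.2 − (8 × 10⁻⁴/2.5 × 10⁻⁴)·(+0.05) = 5.040 °C.
Cooling required: 11.5 − (5.040) = 6.460 °C.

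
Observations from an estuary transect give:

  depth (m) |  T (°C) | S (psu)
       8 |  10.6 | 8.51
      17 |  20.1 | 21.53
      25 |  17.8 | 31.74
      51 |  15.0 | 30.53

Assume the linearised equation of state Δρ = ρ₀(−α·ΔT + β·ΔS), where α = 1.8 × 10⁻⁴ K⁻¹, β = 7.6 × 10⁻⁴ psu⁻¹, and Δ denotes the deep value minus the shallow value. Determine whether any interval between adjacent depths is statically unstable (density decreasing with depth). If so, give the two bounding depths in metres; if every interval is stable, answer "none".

Evaluate Δρ/ρ₀ = −αΔT + βΔS across each adjacent pair:
  8–17 m: −αΔT+βΔS = −(1.8 × 10⁻⁴)(+9.5)+(7.6 × 10⁻⁴)(+13.02) = 8.2 × 10⁻³ → stable
  17–25 m: −αΔT+βΔS = −(1.8 × 10⁻⁴)(-2.3)+(7.6 × 10⁻⁴)(+10.21) = 8.2 × 10⁻³ → stable
  25–51 m: −αΔT+βΔS = −(1.8 × 10⁻⁴)(-2.8)+(7.6 × 10⁻⁴)(-1.21) = -4.2 × 10⁻⁴ → UNSTABLE
The 25–51 m interval has Δρ < 0: lighter water underlies denser water.

25–51 m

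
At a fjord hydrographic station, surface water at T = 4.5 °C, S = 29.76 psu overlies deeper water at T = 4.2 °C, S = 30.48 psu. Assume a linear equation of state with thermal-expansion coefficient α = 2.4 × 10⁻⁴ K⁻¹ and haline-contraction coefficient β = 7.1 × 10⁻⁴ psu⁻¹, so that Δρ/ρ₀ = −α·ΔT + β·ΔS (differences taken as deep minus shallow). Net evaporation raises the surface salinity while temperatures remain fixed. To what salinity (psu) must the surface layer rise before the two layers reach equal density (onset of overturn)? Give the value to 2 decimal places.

Neutral buoyancy requires −α(T_deep − T_surf) + β(S_deep − S_surf′) = 0.
S_surf′ = S_deep − (α/β)·ΔT = 30.48 − (2.4 × 10⁻⁴/7.1 × 10⁻⁴)·(-0.3) = 30.5814 psu.
Increase required: 30.5814 − 29.76 = 0.8214 psu.

30.58 psu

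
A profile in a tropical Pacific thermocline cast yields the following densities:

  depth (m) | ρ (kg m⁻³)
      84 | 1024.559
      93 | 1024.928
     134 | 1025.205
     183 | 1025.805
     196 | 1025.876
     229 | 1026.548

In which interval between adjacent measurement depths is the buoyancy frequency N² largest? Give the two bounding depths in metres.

Compute the density gradient over each adjacent pair:
  84–93 m: Δρ/Δz = 0.369/9 = 0.041 kg m⁻⁴
  93–134 m: Δρ/Δz = 0.277/41 = 6.8 × 10⁻³ kg m⁻⁴
  134–183 m: Δρ/Δz = 0.600/49 = 0.012 kg m⁻⁴
  183–196 m: Δρ/Δz = 0.071/13 = 5.5 × 10⁻³ kg m⁻⁴
  196–229 m: Δρ/Δz = 0.672/33 = 0.020 kg m⁻⁴
The largest gradient is in the 84–93 m interval — the pycnocline.

84–93 m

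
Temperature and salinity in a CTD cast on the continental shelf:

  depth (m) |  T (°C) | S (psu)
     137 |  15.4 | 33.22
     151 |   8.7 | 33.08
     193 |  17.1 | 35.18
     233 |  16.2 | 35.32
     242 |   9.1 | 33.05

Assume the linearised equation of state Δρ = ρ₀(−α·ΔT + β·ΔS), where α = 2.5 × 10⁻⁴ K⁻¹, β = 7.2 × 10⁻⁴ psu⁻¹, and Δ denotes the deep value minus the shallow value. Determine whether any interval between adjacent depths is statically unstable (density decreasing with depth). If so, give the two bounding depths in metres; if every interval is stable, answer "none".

151–193 m

Evaluate Δρ/ρ₀ = −αΔT + βΔS across each adjacent pair:
  137–151 m: −αΔT+βΔS = −(2.5 × 10⁻⁴)(-6.7)+(7.2 × 10⁻⁴)(-0.14) = 1.6 × 10⁻³ → stable
  151–193 m: −αΔT+βΔS = −(2.5 × 10⁻⁴)(+8.4)+(7.2 × 10⁻⁴)(+2.10) = -5.9 × 10⁻⁴ → UNSTABLE
  193–233 m: −αΔT+βΔS = −(2.5 × 10⁻⁴)(-0.9)+(7.2 × 10⁻⁴)(+0.14) = 3.3 × 10⁻⁴ → stable
  233–242 m: −αΔT+βΔS = −(2.5 × 10⁻⁴)(-7.1)+(7.2 × 10⁻⁴)(-2.27) = 1.4 × 10⁻⁴ → stable
The 151–193 m interval has Δρ < 0: lighter water underlies denser water.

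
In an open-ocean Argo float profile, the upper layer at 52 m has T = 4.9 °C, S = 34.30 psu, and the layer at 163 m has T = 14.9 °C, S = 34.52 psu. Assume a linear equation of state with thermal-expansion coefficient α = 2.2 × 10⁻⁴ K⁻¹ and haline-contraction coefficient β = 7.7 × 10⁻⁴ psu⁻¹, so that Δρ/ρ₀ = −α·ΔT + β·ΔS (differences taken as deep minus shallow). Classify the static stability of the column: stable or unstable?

ΔT = 14.9 − 4.9 = +10.0 K and ΔS = 34.52 − 34.30 = +0.22 psu (deep − shallow).
−αΔT = -2.20 × 10⁻³; βΔS = 1.694 × 10⁻⁴; sum Δρ/ρ₀ = -2.0306 × 10⁻³.
Δρ/ρ₀ < 0, so Δρ < 0: deeper water is lighter → statically unstable; the column would overturn.

unstable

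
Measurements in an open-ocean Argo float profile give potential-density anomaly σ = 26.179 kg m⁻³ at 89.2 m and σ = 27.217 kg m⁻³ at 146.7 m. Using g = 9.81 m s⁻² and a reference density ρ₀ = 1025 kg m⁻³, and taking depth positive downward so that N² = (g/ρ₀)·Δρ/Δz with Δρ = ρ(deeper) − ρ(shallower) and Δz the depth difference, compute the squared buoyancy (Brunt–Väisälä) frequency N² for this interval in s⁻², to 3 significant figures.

1.73 × 10⁻⁴ s⁻²

Δρ = 1027.217 − 1026.179 = 1.038 kg m⁻³ over Δz = 146.7 − 89.2 = 57.5 m.
N² = (9.81/1025) × (1.038/57.5) = 1.7277 × 10⁻⁴ s⁻² ≈ 1.73 × 10⁻⁴ s⁻².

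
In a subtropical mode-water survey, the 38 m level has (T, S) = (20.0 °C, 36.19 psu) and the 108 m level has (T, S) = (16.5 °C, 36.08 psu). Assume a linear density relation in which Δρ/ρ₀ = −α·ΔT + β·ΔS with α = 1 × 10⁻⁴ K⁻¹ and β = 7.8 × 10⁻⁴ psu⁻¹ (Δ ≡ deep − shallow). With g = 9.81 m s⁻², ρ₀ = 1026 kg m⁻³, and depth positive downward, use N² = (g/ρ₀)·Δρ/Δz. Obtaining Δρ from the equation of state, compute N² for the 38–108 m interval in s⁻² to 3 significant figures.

3.70 × 10⁻⁵ s⁻²

ΔT = -3.5 K, ΔS = -0.11 psu (deep − shallow).
Δρ/ρ₀ = −αΔT + βΔS = 3.50 × 10⁻⁴ − 8.58 × 10⁻⁵ = 2.642 × 10⁻⁴, so Δρ ≈ 0.2711 kg m⁻³.
N² = (g/ρ₀)·Δρ/Δz = g·(Δρ/ρ₀)/Δz = 9.81 × 2.642 × 10⁻⁴ / 70 = 3.7026 × 10⁻⁵ s⁻² ≈ 3.70 × 10⁻⁵ s⁻².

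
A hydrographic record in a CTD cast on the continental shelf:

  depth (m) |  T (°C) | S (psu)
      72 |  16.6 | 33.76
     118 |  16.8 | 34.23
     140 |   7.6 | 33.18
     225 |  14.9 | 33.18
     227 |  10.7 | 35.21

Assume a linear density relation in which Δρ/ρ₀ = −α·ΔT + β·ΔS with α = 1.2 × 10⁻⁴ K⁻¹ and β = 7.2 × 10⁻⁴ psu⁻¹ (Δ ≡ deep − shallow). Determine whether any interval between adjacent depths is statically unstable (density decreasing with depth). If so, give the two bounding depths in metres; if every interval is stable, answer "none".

Evaluate Δρ/ρ₀ = −αΔT + βΔS across each adjacent pair:
  72–118 m: −αΔT+βΔS = −(1.2 × 10⁻⁴)(+0.2)+(7.2 × 10⁻⁴)(+0.47) = 3.1 × 10⁻⁴ → stable
  118–140 m: −αΔT+βΔS = −(1.2 × 10⁻⁴)(-9.2)+(7.2 × 10⁻⁴)(-1.05) = 3.5 × 10⁻⁴ → stable
  140–225 m: −αΔT+βΔS = −(1.2 × 10⁻⁴)(+7.3)+(7.2 × 10⁻⁴)(+0.00) = -8.8 × 10⁻⁴ → UNSTABLE
  225–227 m: −αΔT+βΔS = −(1.2 × 10⁻⁴)(-4.2)+(7.2 × 10⁻⁴)(+2.03) = 2.0 × 10⁻³ → stable
The 140–225 m interval has Δρ < 0: lighter water underlies denser water.

140–225 m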